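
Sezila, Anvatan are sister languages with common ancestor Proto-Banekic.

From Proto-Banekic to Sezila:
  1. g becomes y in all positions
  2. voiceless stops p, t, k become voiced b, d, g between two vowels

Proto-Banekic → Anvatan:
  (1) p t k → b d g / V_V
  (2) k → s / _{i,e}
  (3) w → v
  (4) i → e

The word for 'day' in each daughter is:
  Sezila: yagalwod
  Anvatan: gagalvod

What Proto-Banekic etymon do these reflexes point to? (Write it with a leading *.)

*gakalwod

Position 3: Sezila has g, Anvatan has g. In Sezila, g can only continue *k, so the proto-segment is *k.
Position 1: Sezila has y, Anvatan has g. Taking the neighbouring segments as reconstructed: Sezila y could go back to *g or *y; Anvatan g can only go back to *g — the one source consistent with every daughter is *g.
Position 6: Sezila has w, Anvatan has v. Sezila preserves w here (none of its changes turn any other segment into w), so the proto-segment is *w.
This points to *gakalwod. Verify forward in each daughter:
Sezila: *gakalwod
  gakalwod → yakalwod   [unconditioned shift]
  yakalwod → yagalwod   [intervocalic voicing]
  giving Sezila yagalwod.
Anvatan: *gakalwod
  gakalwod → gagalwod   [intervocalic voicing]
  gagalwod (rule 2 does not apply)
  gagalwod → gagalvod   [unconditioned shift]
  gagalvod (rule 4 does not apply)
  giving Anvatan gagalvod.
No other proto-form is consistent with every reflex, so the reconstruction is *gakalwod.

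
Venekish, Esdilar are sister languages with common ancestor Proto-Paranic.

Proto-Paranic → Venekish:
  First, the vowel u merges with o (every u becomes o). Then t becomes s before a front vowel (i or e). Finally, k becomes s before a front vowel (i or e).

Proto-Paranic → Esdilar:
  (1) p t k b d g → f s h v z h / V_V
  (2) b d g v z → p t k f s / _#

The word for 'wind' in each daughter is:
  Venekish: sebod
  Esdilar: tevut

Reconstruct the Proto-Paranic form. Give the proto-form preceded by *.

Position 5: Venekish has d, Esdilar has t. Venekish preserves d here (none of its changes turn any other segment into d), so the proto-segment is *d.
Position 4: Venekish has o, Esdilar has u. Esdilar preserves u here (none of its changes turn any other segment into u), so the proto-segment is *u.
Position 3: Venekish has b, Esdilar has v. Venekish preserves b here (none of its changes turn any other segment into b), so the proto-segment is *b.
This points to *tebud. Verify forward in each daughter:
Venekish: *tebud > tebod > sebod  (by vowel merger, palatalisation)
Esdilar: *tebud > tevud > tevut  (by intervocalic lenition, final devoicing)
Only *tebud yields all of Venekish sebod, Esdilar tevut.

*tebud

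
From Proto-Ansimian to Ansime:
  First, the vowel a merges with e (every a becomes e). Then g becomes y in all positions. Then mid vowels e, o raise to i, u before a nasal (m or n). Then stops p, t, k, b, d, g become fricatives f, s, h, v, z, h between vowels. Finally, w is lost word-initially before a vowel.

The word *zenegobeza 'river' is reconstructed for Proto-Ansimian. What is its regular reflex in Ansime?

zineyoveze

Ansime: *zenegobeza > zenegobeze > zeneyobeze > zineyobeze > zineyoveze  (by vowel merger, unconditioned shift, pre-nasal raising, intervocalic lenition)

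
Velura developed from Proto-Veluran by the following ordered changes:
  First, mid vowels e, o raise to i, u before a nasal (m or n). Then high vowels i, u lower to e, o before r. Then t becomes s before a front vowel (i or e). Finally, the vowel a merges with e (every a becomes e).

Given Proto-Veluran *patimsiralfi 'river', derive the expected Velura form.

pesimserelfi

Velura: *patimsiralfi
  patimsiralfi (rule 1 does not apply)
  patimsiralfi → patimseralfi   [pre-rhotic lowering]
  patimseralfi → pasimseralfi   [palatalisation]
  pasimseralfi → pesimserelfi   [vowel merger]
  giving Velura pesimserelfi.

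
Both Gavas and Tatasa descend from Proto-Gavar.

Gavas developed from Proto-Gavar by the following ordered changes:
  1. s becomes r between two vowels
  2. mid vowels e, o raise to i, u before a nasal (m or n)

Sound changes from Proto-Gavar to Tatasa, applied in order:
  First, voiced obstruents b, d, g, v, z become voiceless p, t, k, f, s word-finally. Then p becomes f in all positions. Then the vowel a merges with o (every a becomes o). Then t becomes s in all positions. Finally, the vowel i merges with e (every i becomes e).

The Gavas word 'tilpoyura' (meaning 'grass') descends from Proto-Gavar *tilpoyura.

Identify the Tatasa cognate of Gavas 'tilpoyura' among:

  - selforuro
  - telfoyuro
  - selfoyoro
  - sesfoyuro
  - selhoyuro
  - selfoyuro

Tatasa: start from *tilpoyura.
  rule 1: no change — tilpoyura
  rule 2 (unconditioned shift): tilpoyura → tilfoyura
  rule 3 (vowel merger): tilfoyura → tilfoyuro
  rule 4 (unconditioned shift): tilfoyuro → silfoyuro
  rule 5 (vowel merger): silfoyuro → selfoyuro
  ⇒ Tatasa selfoyuro
Among the options, 'selfoyuro' alone shows every Tatasa change applied in order.

selfoyuro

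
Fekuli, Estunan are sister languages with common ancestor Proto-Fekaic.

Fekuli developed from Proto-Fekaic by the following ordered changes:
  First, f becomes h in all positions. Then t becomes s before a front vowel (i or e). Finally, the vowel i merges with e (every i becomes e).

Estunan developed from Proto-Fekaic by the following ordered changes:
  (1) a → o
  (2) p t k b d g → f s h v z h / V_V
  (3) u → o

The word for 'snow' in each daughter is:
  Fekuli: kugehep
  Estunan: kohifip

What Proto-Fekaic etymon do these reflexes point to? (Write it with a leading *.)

*kugifip

Position 5: Fekuli has h, Estunan has f. Taking the neighbouring segments as reconstructed: Fekuli h could go back to *f or *h; Estunan f could go back to *p or *f — the one source consistent with every daughter is *f.
Position 2: Fekuli has u, Estunan has o. Fekuli preserves u here (none of its changes turn any other segment into u), so the proto-segment is *u.
This points to *kugifip. Verify forward in each daughter:
Fekuli: *kugifip > kugihip > kugehep  (by unconditioned shift, vowel merger)
Estunan: *kugifip
  kugifip (rule 1 does not apply)
  kugifip → kuhifip   [intervocalic lenition]
  kuhifip → kohifip   [vowel merger]
  giving Estunan kohifip.
No other proto-form is consistent with every reflex, so the reconstruction is *kugifip.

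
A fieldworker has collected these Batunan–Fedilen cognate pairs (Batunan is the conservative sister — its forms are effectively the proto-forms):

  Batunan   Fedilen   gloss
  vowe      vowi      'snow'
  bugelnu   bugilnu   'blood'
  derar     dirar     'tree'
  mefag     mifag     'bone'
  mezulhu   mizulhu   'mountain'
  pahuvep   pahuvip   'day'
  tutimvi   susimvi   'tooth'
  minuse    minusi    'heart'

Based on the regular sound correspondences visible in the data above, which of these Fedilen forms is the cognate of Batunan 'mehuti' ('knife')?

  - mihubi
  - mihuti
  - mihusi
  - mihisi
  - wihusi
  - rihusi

bugelnu ~ bugilnu, mezulhu ~ mizulhu — Batunan e corresponds to Fedilen i after a consonant, before a consonant other than r, m, n, p, b, f, v.
tutimvi ~ susimvi — Batunan t corresponds to Fedilen s between vowels (before a front vowel).
Applying these to Batunan 'mehuti':
  mehuti → mihuti   (e→i after a consonant, before a consonant other than r, m, n, p, b, f, v)
  mihuti → mihusi   (t→s between vowels (before a front vowel))
So the Fedilen cognate is 'mihusi'.

mihusi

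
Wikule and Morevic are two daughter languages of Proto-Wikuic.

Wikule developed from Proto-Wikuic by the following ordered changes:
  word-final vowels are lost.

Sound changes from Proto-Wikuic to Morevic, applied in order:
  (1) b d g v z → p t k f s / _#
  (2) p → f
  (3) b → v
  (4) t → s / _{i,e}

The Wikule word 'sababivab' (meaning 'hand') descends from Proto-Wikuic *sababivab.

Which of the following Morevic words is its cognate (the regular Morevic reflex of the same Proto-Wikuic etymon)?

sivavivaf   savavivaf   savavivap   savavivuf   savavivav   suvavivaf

savavivaf

Morevic: *sababivab > sababivap > sababivaf > savavivaf  (by final devoicing, unconditioned shift, unconditioned shift)
The other candidates each miss or misapply at least one Morevic change.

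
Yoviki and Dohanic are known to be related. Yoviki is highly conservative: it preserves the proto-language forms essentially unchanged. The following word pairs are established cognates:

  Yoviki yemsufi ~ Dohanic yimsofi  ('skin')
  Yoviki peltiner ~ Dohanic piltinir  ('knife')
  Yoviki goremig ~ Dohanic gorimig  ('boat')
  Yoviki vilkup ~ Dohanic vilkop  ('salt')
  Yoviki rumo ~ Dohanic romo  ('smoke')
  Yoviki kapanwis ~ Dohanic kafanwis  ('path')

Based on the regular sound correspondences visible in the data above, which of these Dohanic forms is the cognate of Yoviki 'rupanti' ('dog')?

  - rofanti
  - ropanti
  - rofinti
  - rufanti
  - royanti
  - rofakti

rofanti

vilkup ~ vilkop — Yoviki u corresponds to Dohanic o after a consonant, before a labial obstruent.
kapanwis ~ kafanwis — Yoviki p corresponds to Dohanic f between vowels (before a back vowel).
Applying these to Yoviki 'rupanti':
  rupanti → ropanti   (u→o after a consonant, before a labial obstruent)
  ropanti → rofanti   (p→f between vowels (before a back vowel))
So the Dohanic cognate is 'rofanti'.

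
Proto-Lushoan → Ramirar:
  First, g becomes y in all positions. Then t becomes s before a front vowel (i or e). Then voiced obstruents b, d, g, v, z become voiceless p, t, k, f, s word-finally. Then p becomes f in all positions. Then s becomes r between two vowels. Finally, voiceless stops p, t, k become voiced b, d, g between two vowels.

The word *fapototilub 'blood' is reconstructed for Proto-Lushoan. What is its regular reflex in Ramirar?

Ramirar: start from *fapototilub.
  rule 1: no change — fapototilub
  rule 2 (palatalisation): fapototilub → fapotosilub
  rule 3 (final devoicing): fapotosilub → fapotosilup
  rule 4 (unconditioned shift): fapotosilup → fafotosiluf
  rule 5 (rhotacism): fafotosiluf → fafotoriluf
  rule 6 (intervocalic voicing): fafotoriluf → fafodoriluf
  ⇒ Ramirar fafodoriluf

fafodoriluf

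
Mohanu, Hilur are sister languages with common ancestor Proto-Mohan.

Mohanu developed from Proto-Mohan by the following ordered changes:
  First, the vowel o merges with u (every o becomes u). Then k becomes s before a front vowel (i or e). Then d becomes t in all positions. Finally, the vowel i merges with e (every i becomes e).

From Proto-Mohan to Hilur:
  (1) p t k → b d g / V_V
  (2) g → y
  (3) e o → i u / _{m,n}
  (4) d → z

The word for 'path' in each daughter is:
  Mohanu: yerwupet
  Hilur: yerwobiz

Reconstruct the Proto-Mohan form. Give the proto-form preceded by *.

*yerwopid

Position 8: Mohanu has t, Hilur has z. Taking the neighbouring segments as reconstructed: Mohanu t could go back to *t or *d; Hilur z could go back to *d or *z — the one source consistent with every daughter is *d.
Position 6: Mohanu has p, Hilur has b. Mohanu preserves p here (none of its changes turn any other segment into p), so the proto-segment is *p.
Verify the candidate proto-form against each daughter:
Mohanu: *yerwopid > yerwupid > yerwupit > yerwupet  (by vowel merger, unconditioned shift, vowel merger)
Hilur: *yerwopid > yerwobid > yerwobiz  (by intervocalic voicing, unconditioned shift)
Only *yerwopid yields all of Mohanu yerwupet, Hilur yerwobiz.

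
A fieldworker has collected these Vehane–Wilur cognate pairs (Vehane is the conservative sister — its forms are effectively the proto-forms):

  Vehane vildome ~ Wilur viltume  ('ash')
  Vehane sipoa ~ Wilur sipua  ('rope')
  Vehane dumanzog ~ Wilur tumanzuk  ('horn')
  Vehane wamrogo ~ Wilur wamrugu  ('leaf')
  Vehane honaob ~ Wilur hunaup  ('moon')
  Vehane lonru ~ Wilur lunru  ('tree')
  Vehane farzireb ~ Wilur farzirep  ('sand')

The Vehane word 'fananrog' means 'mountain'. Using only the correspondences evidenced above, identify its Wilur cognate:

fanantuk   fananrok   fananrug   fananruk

fananruk

dumanzog ~ tumanzuk, wamrogo ~ wamrugu — Vehane o corresponds to Wilur u after a consonant, before a consonant other than r, m, n, p, b, f, v.
dumanzog ~ tumanzuk — Vehane g corresponds to Wilur k word-finally.
Applying these to Vehane 'fananrog':
  fananrog → fananrug   (o→u after a consonant, before a consonant other than r, m, n, p, b, f, v)
  fananrug → fananruk   (g→k word-finally)
So the Wilur cognate is 'fananruk'.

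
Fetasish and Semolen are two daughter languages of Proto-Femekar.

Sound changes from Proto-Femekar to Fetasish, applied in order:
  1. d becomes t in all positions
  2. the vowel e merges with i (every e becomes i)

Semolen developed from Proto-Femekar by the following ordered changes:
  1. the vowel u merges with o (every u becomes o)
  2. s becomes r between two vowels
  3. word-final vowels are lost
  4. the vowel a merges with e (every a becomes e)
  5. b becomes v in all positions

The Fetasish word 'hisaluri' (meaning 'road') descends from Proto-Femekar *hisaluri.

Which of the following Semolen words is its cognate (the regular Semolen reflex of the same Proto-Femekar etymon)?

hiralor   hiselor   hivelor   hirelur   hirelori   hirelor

hirelor

Semolen: *hisaluri
  hisaluri → hisalori   [vowel merger]
  hisalori → hiralori   [rhotacism]
  hiralori → hiralor   [apocope]
  hiralor → hirelor   [vowel merger]
  hirelor (rule 5 does not apply)
  giving Semolen hirelor.
Among the options, 'hirelor' alone shows every Semolen change applied in order.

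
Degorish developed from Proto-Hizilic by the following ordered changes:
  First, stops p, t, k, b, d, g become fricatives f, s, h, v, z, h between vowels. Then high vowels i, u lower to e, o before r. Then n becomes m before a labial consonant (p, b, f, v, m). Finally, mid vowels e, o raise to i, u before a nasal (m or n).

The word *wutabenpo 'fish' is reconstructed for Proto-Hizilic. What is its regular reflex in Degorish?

Degorish: *wutabenpo
  wutabenpo → wusavenpo   [intervocalic lenition]
  wusavenpo (rule 2 does not apply)
  wusavenpo → wusavempo   [nasal place assimilation]
  wusavempo → wusavimpo   [pre-nasal raising]
  giving Degorish wusavimpo.

wusavimpo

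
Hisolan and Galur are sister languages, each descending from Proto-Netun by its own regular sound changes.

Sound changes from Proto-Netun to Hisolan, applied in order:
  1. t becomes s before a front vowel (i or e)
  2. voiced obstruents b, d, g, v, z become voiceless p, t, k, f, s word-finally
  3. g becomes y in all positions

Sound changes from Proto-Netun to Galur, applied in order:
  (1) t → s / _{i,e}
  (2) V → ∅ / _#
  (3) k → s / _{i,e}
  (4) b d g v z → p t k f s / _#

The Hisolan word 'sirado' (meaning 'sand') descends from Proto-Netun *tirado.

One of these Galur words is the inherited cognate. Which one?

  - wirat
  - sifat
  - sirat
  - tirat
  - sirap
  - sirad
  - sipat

Galur: *tirado
  tirado → sirado   [palatalisation]
  sirado → sirad   [apocope]
  sirad (rule 3 does not apply)
  sirad → sirat   [final devoicing]
  giving Galur sirat.

sirat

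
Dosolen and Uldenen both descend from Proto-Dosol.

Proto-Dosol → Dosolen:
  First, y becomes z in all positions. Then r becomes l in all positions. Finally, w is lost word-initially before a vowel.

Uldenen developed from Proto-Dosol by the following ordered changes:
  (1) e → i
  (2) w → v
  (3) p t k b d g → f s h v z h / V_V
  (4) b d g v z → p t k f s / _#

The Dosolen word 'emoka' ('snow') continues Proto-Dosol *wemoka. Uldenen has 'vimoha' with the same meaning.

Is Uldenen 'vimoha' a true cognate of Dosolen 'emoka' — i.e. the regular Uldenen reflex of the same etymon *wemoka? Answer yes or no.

Derive the expected Uldenen reflex of *wemoka:
Uldenen: start from *wemoka.
  rule 1 (vowel merger): wemoka → wimoka
  rule 2 (unconditioned shift): wimoka → vimoka
  rule 3 (intervocalic lenition): vimoka → vimoha
  rule 4: no change — vimoha
  ⇒ Uldenen vimoha
Uldenen 'vimoha' matches the regular reflex exactly, so the pair is cognate.

yes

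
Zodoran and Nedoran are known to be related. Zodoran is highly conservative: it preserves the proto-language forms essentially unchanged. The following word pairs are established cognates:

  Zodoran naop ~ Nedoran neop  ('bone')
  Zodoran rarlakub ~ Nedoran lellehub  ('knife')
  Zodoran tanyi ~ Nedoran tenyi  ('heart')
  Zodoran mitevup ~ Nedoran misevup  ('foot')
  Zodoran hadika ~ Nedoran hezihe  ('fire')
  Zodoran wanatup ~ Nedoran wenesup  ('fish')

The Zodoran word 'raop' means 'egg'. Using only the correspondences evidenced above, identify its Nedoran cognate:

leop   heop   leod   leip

rarlakub ~ lellehub — Zodoran r corresponds to Nedoran l word-initially before a back vowel.
naop ~ neop — Zodoran a corresponds to Nedoran e after a consonant, before a back vowel.
Applying these to Zodoran 'raop':
  raop → laop   (r→l word-initially before a back vowel)
  laop → leop   (a→e after a consonant, before a back vowel)
So the Nedoran cognate is 'leop'.

leop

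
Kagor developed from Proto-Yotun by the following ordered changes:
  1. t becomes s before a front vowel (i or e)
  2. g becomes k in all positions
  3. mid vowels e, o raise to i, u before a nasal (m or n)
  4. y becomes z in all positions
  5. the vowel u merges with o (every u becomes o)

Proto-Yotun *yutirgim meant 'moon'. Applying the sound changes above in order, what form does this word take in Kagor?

Kagor: *yutirgim
  yutirgim → yusirgim   [palatalisation]
  yusirgim → yusirkim   [unconditioned shift]
  yusirkim (rule 3 does not apply)
  yusirkim → zusirkim   [unconditioned shift]
  zusirkim → zosirkim   [vowel merger]
  giving Kagor zosirkim.

zosirkim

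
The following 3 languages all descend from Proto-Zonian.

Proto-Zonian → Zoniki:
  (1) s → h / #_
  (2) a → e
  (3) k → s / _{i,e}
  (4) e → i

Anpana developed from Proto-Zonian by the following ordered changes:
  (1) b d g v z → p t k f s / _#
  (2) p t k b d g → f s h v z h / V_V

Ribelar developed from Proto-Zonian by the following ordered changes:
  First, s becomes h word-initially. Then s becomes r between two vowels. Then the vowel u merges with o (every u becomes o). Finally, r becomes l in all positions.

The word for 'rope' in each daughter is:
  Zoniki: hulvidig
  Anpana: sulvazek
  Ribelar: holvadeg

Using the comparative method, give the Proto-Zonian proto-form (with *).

Position 8: Zoniki has g, Anpana has k, Ribelar has g. Zoniki preserves g here (none of its changes turn any other segment into g), so the proto-segment is *g.
Position 2: Zoniki has u, Anpana has u, Ribelar has o. Zoniki preserves u here (none of its changes turn any other segment into u), so the proto-segment is *u.
Position 1: Zoniki has h, Anpana has s, Ribelar has h. Taking the neighbouring segments as reconstructed: Zoniki h could go back to *s or *h; Anpana s can only go back to *s; Ribelar h could go back to *s or *h — the one source consistent with every daughter is *s.
Continuing position by position gives *sulvadeg; check it forward:
Zoniki: *sulvadeg
  sulvadeg → hulvadeg   [debuccalisation]
  hulvadeg → hulvedeg   [vowel merger]
  hulvedeg (rule 3 does not apply)
  hulvedeg → hulvidig   [vowel merger]
  giving Zoniki hulvidig.
Anpana: *sulvadeg > sulvadek > sulvazek  (by final devoicing, intervocalic lenition)
Ribelar: start from *sulvadeg.
  rule 1 (debuccalisation): sulvadeg → hulvadeg
  rule 2: no change — hulvadeg
  rule 3 (vowel merger): hulvadeg → holvadeg
  rule 4: no change — holvadeg
  ⇒ Ribelar holvadeg
*sulvadeg is the unique common source.

*sulvadeg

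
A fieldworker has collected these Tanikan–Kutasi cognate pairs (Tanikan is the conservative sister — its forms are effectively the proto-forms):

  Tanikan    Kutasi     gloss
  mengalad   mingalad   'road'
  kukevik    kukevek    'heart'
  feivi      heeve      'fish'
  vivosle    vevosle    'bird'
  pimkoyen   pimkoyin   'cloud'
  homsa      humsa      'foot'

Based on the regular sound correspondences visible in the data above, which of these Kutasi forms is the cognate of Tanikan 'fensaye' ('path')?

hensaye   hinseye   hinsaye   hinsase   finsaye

hinsaye

feivi ~ heeve — Tanikan f corresponds to Kutasi h word-initially before a front vowel.
mengalad ~ mingalad, pimkoyen ~ pimkoyin — Tanikan e corresponds to Kutasi i after a consonant, before a nasal.
Applying these to Tanikan 'fensaye':
  fensaye → hensaye   (f→h word-initially before a front vowel)
  hensaye → hinsaye   (e→i after a consonant, before a nasal)
So the Kutasi cognate is 'hinsaye'.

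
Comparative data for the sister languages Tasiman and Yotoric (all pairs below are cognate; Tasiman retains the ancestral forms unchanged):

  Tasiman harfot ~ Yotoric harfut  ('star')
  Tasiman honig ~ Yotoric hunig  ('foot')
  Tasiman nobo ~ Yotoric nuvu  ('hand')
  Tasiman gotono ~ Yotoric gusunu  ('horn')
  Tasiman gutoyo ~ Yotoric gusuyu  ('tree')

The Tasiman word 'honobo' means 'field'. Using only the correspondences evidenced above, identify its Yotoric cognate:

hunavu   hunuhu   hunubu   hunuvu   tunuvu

honig ~ hunig, gotono ~ gusunu — Tasiman o corresponds to Yotoric u after a consonant, before a nasal.
nobo ~ nuvu — Tasiman o corresponds to Yotoric u after a consonant, before a labial obstruent.
nobo ~ nuvu — Tasiman b corresponds to Yotoric v between vowels (before a back vowel).
nobo ~ nuvu, gotono ~ gusunu — Tasiman o corresponds to Yotoric u word-finally.
Applying these to Tasiman 'honobo':
  honobo → hunobo   (o→u after a consonant, before a nasal)
  hunobo → hunubo   (o→u after a consonant, before a labial obstruent)
  hunubo → hunuvo   (b→v between vowels (before a back vowel))
  hunuvo → hunuvu   (o→u word-finally)
So the Yotoric cognate is 'hunuvu'.

hunuvu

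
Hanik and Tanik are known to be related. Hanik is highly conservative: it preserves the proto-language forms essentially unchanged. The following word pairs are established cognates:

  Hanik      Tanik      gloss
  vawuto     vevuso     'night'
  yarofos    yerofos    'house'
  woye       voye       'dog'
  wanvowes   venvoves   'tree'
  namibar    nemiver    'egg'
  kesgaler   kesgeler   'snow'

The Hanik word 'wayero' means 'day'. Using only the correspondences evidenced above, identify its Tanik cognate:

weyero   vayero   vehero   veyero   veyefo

wanvowes ~ venvoves — Hanik w corresponds to Tanik v word-initially before a back vowel.
vawuto ~ vevuso, kesgaler ~ kesgeler — Hanik a corresponds to Tanik e after a consonant, before a consonant other than r, m, n, p, b, f, v.
Applying these to Hanik 'wayero':
  wayero → vayero   (w→v word-initially before a back vowel)
  vayero → veyero   (a→e after a consonant, before a consonant other than r, m, n, p, b, f, v)
So the Tanik cognate is 'veyero'.

veyero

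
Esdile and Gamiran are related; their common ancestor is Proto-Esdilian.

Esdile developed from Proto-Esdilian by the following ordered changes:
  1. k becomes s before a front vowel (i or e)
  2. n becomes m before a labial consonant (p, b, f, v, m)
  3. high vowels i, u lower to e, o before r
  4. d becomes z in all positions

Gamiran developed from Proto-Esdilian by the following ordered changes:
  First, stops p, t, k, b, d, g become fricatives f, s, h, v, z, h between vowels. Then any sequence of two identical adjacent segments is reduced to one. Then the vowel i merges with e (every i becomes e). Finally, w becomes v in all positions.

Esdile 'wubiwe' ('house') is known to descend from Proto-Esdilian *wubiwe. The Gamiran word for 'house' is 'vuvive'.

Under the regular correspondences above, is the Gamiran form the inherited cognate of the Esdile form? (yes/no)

no

Derive the expected Gamiran reflex of *wubiwe:
Gamiran: *wubiwe > wuviwe > wuvewe > vuveve  (by intervocalic lenition, vowel merger, unconditioned shift)
The regular Gamiran reflex would be 'vuveve', but the attested form is 'vuvive'. The correspondence is irregular, so they are not cognates (the Gamiran form has a different source).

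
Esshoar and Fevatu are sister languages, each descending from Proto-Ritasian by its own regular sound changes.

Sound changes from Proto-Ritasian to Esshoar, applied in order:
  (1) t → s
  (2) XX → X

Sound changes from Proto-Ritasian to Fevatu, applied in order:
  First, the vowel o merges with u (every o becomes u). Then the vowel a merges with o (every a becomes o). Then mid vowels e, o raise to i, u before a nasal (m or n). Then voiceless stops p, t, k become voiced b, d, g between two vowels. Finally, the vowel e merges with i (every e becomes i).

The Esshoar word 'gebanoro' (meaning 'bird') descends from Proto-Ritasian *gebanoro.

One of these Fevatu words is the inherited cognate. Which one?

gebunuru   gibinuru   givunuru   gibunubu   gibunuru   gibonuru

Fevatu: *gebanoro > gebanuru > gebonuru > gebunuru > gibunuru  (by vowel merger, vowel merger, pre-nasal raising, vowel merger)
Only 'gibunuru' matches the regular Fevatu development of *gebanoro.

gibunuru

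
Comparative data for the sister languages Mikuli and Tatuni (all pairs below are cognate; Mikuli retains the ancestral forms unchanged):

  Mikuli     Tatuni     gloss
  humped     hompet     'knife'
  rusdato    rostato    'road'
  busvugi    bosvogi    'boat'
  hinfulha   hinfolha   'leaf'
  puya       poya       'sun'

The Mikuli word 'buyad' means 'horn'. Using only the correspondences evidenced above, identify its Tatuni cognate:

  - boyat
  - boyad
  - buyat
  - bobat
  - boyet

rusdato ~ rostato, busvugi ~ bosvogi — Mikuli u corresponds to Tatuni o after a consonant, before a consonant other than r, m, n, p, b, f, v.
humped ~ hompet — Mikuli d corresponds to Tatuni t word-finally.
Applying these to Mikuli 'buyad':
  buyad → boyad   (u→o after a consonant, before a consonant other than r, m, n, p, b, f, v)
  boyad → boyat   (d→t word-finally)
So the Tatuni cognate is 'boyat'.

boyat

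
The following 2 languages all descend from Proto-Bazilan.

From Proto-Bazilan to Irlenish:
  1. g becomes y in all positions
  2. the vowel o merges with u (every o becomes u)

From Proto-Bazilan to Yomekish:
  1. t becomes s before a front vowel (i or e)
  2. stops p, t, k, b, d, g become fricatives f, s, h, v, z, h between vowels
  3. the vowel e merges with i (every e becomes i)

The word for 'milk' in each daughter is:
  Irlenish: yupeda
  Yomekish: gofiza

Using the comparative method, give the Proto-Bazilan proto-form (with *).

Position 4: Irlenish has e, Yomekish has i. Irlenish preserves e here (none of its changes turn any other segment into e), so the proto-segment is *e.
Position 5: Irlenish has d, Yomekish has z. Irlenish preserves d here (none of its changes turn any other segment into d), so the proto-segment is *d.
Position 1: Irlenish has y, Yomekish has g. Yomekish preserves g here (none of its changes turn any other segment into g), so the proto-segment is *g.
Continuing position by position gives *gopeda; check it forward:
Irlenish: *gopeda > yopeda > yupeda  (by unconditioned shift, vowel merger)
Yomekish: start from *gopeda.
  rule 1: no change — gopeda
  rule 2 (intervocalic lenition): gopeda → gofeza
  rule 3 (vowel merger): gofeza → gofiza
  ⇒ Yomekish gofiza
Only *gopeda yields all of Irlenish yupeda, Yomekish gofiza.

*gopeda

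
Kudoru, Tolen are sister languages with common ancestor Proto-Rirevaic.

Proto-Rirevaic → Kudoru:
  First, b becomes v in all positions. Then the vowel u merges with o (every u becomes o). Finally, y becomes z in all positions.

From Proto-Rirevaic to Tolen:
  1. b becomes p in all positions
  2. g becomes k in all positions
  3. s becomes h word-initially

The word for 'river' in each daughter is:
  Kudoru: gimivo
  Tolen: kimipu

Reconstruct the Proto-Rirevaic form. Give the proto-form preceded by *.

Position 5: Kudoru has v, Tolen has p. Taking the neighbouring segments as reconstructed: Kudoru v could go back to *b or *v; Tolen p could go back to *p or *b — the one source consistent with every daughter is *b.
Position 1: Kudoru has g, Tolen has k. Kudoru preserves g here (none of its changes turn any other segment into g), so the proto-segment is *g.
Position 6: Kudoru has o, Tolen has u. Tolen preserves u here (none of its changes turn any other segment into u), so the proto-segment is *u.
Continuing position by position gives *gimibu; check it forward:
Kudoru: *gimibu
  gimibu → gimivu   [unconditioned shift]
  gimivu → gimivo   [vowel merger]
  gimivo (rule 3 does not apply)
  giving Kudoru gimivo.
Tolen: *gimibu > gimipu > kimipu  (by unconditioned shift, unconditioned shift)
No other proto-form is consistent with every reflex, so the reconstruction is *gimibu.

*gimibu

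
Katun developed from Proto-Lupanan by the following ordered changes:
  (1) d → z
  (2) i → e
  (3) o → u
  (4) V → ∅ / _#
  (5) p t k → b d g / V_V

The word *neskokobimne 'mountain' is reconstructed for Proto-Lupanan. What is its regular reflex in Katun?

neskugubemn

Katun: start from *neskokobimne.
  rule 1: no change — neskokobimne
  rule 2 (vowel merger): neskokobimne → neskokobemne
  rule 3 (vowel merger): neskokobemne → neskukubemne
  rule 4 (apocope): neskukubemne → neskukubemn
  rule 5 (intervocalic voicing): neskukubemn → neskugubemn
  ⇒ Katun neskugubemn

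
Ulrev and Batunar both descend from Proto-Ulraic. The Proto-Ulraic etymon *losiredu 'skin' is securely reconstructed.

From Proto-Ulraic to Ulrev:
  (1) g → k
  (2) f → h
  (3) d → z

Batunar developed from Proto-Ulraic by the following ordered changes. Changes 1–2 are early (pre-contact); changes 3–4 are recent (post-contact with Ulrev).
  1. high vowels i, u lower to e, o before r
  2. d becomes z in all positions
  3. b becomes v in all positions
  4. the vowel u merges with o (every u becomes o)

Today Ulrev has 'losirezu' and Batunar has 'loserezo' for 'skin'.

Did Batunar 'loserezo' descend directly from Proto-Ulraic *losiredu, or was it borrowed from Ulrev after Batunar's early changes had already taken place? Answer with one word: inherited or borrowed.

If inherited, *losiredu would pass through all of Batunar's changes:
Batunar: *losiredu > loseredu > loserezu > loserezo  (by pre-rhotic lowering, unconditioned shift, vowel merger)
If borrowed from Ulrev 'losirezu' after the early changes, it would undergo only the recent ones:
  rule 3 (unconditioned shift): no change (losirezu)
  rule 4 (vowel merger): losirezu → losirezo
  ⇒ as a loan: losirezo
Batunar 'loserezo' matches the inherited outcome exactly, so it is an inherited cognate, not a loan.

inherited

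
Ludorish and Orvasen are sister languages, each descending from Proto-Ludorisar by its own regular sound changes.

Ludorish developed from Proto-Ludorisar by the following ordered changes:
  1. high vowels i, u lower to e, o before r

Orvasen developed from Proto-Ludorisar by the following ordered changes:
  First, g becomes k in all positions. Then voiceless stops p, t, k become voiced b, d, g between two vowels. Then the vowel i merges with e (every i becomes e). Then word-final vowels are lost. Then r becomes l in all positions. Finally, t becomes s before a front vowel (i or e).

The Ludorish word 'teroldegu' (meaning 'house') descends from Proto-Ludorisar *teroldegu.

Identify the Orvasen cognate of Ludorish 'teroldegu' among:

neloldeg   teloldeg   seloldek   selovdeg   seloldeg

seloldeg

Orvasen: *teroldegu
  teroldegu → teroldeku   [unconditioned shift]
  teroldeku → teroldegu   [intervocalic voicing]
  teroldegu (rule 3 does not apply)
  teroldegu → teroldeg   [apocope]
  teroldeg → teloldeg   [unconditioned shift]
  teloldeg → seloldeg   [palatalisation]
  giving Orvasen seloldeg.
Only 'seloldeg' matches the regular Orvasen development of *teroldegu.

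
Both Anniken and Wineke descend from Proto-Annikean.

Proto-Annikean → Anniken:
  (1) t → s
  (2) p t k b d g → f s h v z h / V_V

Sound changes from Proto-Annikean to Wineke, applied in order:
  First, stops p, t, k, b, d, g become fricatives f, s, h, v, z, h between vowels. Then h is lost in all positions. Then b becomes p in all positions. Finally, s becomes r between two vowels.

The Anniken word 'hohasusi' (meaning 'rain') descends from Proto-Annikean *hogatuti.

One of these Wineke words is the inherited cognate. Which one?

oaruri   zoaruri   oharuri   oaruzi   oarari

oaruri

Wineke: start from *hogatuti.
  rule 1 (intervocalic lenition): hogatuti → hohasusi
  rule 2 (h-loss): hohasusi → oasusi
  rule 3: no change — oasusi
  rule 4 (rhotacism): oasusi → oaruri
  ⇒ Wineke oaruri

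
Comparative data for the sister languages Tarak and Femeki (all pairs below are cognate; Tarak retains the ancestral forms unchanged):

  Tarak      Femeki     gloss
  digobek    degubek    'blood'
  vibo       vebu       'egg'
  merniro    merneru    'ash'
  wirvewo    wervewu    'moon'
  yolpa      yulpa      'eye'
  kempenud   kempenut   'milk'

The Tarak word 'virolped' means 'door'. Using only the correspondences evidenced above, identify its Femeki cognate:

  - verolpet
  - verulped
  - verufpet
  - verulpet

verulpet

merniro ~ merneru, wirvewo ~ wervewu — Tarak i corresponds to Femeki e after a consonant, before r.
yolpa ~ yulpa — Tarak o corresponds to Femeki u after a consonant, before a consonant other than r, m, n, p, b, f, v.
kempenud ~ kempenut — Tarak d corresponds to Femeki t word-finally.
Applying these to Tarak 'virolped':
  virolped → verolped   (i→e after a consonant, before r)
  verolped → verulped   (o→u after a consonant, before a consonant other than r, m, n, p, b, f, v)
  verulped → verulpet   (d→t word-finally)
So the Femeki cognate is 'verulpet'.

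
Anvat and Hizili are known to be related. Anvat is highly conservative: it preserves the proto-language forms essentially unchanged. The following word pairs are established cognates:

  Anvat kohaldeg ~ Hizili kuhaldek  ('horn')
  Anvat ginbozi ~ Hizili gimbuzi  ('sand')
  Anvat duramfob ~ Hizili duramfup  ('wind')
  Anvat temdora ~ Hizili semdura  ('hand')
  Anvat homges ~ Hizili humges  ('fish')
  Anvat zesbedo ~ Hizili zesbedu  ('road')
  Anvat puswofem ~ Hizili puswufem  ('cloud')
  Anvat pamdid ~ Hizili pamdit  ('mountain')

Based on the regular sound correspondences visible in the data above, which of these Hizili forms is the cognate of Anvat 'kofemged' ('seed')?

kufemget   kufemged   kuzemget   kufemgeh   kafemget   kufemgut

puswofem ~ puswufem — Anvat o corresponds to Hizili u after a consonant, before a labial obstruent.
pamdid ~ pamdit — Anvat d corresponds to Hizili t word-finally.
Applying these to Anvat 'kofemged':
  kofemged → kufemged   (o→u after a consonant, before a labial obstruent)
  kufemged → kufemget   (d→t word-finally)
So the Hizili cognate is 'kufemget'.

kufemget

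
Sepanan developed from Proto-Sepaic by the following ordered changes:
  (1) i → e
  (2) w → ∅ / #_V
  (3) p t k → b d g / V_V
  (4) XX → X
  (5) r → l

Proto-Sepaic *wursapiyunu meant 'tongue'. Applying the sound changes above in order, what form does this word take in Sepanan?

Sepanan: *wursapiyunu
  wursapiyunu → wursapeyunu   [vowel merger]
  wursapeyunu → ursapeyunu   [glide loss]
  ursapeyunu → ursabeyunu   [intervocalic voicing]
  ursabeyunu (rule 4 does not apply)
  ursabeyunu → ulsabeyunu   [unconditioned shift]
  giving Sepanan ulsabeyunu.

ulsabeyunu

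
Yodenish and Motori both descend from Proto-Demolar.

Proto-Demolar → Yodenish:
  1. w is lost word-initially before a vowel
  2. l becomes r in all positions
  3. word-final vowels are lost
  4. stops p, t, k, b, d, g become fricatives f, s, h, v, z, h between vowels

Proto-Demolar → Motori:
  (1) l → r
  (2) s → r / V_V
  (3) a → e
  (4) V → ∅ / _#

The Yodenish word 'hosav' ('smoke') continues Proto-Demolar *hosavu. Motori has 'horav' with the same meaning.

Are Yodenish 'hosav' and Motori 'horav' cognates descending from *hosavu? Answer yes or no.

Derive the expected Motori reflex of *hosavu:
Motori: start from *hosavu.
  rule 1: no change — hosavu
  rule 2 (rhotacism): hosavu → horavu
  rule 3 (vowel merger): horavu → horevu
  rule 4 (apocope): horevu → horev
  ⇒ Motori horev
The regular Motori reflex would be 'horev', but the attested form is 'horav'. The correspondence is irregular, so they are not cognates (the Motori form has a different source).

no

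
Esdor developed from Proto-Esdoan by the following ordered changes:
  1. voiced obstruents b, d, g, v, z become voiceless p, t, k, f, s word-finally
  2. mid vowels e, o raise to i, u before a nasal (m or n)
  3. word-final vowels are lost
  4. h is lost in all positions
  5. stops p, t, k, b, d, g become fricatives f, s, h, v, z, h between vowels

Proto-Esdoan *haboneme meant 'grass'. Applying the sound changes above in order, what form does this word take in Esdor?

Esdor: *haboneme > habunime > habunim > abunim > avunim  (by pre-nasal raising, apocope, h-loss, intervocalic lenition)

avunim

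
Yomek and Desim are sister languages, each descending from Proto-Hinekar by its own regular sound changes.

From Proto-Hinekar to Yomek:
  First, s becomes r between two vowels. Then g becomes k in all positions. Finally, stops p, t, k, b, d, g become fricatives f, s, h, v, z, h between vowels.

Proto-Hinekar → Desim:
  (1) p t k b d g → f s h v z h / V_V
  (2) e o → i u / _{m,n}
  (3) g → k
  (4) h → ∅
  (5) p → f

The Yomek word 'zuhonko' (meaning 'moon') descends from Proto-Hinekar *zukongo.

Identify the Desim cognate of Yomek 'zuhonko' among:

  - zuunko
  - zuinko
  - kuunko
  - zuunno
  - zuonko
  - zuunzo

Desim: start from *zukongo.
  rule 1 (intervocalic lenition): zukongo → zuhongo
  rule 2 (pre-nasal raising): zuhongo → zuhungo
  rule 3 (unconditioned shift): zuhungo → zuhunko
  rule 4 (h-loss): zuhunko → zuunko
  rule 5: no change — zuunko
  ⇒ Desim zuunko
Among the options, 'zuunko' alone shows every Desim change applied in order.

zuunko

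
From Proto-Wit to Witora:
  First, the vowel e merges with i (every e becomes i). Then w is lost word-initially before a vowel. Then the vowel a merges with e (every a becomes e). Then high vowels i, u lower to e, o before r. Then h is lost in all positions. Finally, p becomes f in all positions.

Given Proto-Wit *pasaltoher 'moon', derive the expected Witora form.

Witora: *pasaltoher > pasaltohir > peseltohir > peseltoher > peseltoer > feseltoer  (by vowel merger, vowel merger, pre-rhotic lowering, h-loss, unconditioned shift)

feseltoer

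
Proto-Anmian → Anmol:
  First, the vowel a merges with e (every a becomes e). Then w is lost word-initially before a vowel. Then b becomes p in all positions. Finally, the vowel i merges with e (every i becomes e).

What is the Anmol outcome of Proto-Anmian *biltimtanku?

peltemtenku

Anmol: start from *biltimtanku.
  rule 1 (vowel merger): biltimtanku → biltimtenku
  rule 2: no change — biltimtenku
  rule 3 (unconditioned shift): biltimtenku → piltimtenku
  rule 4 (vowel merger): piltimtenku → peltemtenku
  ⇒ Anmol peltemtenku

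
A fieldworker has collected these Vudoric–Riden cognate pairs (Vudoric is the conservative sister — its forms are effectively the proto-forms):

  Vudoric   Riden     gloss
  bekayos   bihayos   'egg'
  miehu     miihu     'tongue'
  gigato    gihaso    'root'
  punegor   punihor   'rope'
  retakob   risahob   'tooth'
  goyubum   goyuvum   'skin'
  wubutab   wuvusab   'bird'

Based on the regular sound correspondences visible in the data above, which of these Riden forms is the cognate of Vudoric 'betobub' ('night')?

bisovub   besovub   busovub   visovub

bisovub

bekayos ~ bihayos, punegor ~ punihor — Vudoric e corresponds to Riden i after a consonant, before a consonant other than r, m, n, p, b, f, v.
gigato ~ gihaso — Vudoric t corresponds to Riden s between vowels (before a back vowel).
goyubum ~ goyuvum, wubutab ~ wuvusab — Vudoric b corresponds to Riden v between vowels (before a back vowel).
Applying these to Vudoric 'betobub':
  betobub → bitobub   (e→i after a consonant, before a consonant other than r, m, n, p, b, f, v)
  bitobub → bisobub   (t→s between vowels (before a back vowel))
  bisobub → bisovub   (b→v between vowels (before a back vowel))
So the Riden cognate is 'bisovub'.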